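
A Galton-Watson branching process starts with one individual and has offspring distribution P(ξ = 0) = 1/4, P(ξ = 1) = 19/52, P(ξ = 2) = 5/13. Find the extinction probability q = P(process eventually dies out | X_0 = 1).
q = 13/20

The pgf is f(s) = 1/4 + 19/52·s + 5/13·s². The extinction probability q is the smallest fixed point of f in [0, 1]. Setting s = f(s):
  5/13·s² + (19/52 − 1)·s + 1/4 = 0
  5/13·s² − (1/4 + 5/13)·s + 1/4 = 0
which factors as (s − 1)·(5/13·s − 1/4) = 0, giving roots s = 1 and s = (1/4)/(5/13) = 13/20.
Mean offspring μ = 19/52 + 2·5/13 = 59/52 > 1 (supercritical), so q < 1. The extinction probability is the smaller root: q = (1/4)/(5/13) = 13/20.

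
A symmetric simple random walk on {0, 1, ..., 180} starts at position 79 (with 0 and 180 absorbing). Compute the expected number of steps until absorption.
E[τ | X_0 = 79] = 7979

Let v_k = E[τ | X_0 = k]. Boundary: v_0 = v_180 = 0. Recurrence: v_k = 1 + (v_{k-1} + v_{k+1})/2 for 1 ≤ k ≤ 179. The particular solution to v_k − (v_{k-1} + v_{k+1})/2 = 1 is v_k = −k^2. Adding homogeneous solution A + B k and matching boundaries gives v_k = k (180 − k). Substituting k = 79: v_79 = 79 · 101 = 7979.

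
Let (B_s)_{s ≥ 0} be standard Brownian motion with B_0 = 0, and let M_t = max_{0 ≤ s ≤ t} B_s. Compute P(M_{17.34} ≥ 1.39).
P(M_{17.34} ≥ 1.39) = 2·P(B_{17.34} ≥ 1.39) = 2(1 − Φ(1.39/√17.34)) ≈ 0.7385

By the reflection principle for Brownian motion, P(M_t ≥ a) = 2 · P(B_t ≥ a) for a ≥ 0. Since B_t ~ N(0, t), P(B_t ≥ 1.39) = 1 − Φ(1.39/√t) = 1 − Φ(1.39/√17.34) = 1 − Φ(0.3338). So
  P(M_{17.34} ≥ 1.39) = 2(1 − Φ(0.3338)) ≈ 0.7385.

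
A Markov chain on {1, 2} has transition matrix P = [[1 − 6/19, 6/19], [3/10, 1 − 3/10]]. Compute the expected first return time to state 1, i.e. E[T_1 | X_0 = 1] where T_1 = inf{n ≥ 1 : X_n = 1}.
E[T_1 | X_0 = 1] = 1/π_1 = 39/19

For an irreducible recurrent Markov chain with stationary distribution π, E[T_i | X_0 = i] = 1/π_i (Kac's formula). Here π_1 = (3/10)/(6/19 + 3/10) = (3/10)/(117/190) = 19/39, so E[T_1 | X_0 = 1] = 1/π_1 = (6/19 + 3/10)/(3/10) = (117/190)/(3/10) = 39/19.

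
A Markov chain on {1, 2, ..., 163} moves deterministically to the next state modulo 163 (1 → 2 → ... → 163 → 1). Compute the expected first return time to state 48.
E[T_48 | X_0 = 48] = 163

The chain cycles deterministically, so starting at state 48 it returns in exactly 163 steps. Equivalently, the stationary distribution is uniform π_j = 1/163 for every state j, so by Kac's formula E[T_48] = 1/π_48 = 163.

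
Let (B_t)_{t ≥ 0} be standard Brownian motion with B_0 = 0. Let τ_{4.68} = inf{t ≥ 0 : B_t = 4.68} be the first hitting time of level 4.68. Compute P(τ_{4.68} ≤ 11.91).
P(τ_{4.68} ≤ 11.91) = 2(1 − Φ(4.68/√11.91)) = 2(1 − Φ(1.3561)) ≈ 0.1751

By the reflection principle for standard BM, P(τ_b ≤ t) = 2 · P(B_t ≥ b). Since B_t ~ N(0, t), P(B_t ≥ 4.68) = 1 − Φ(4.68/√t) = 1 − Φ(4.68/√11.91) = 1 − Φ(1.3561) ≈ 0.08753. Doubling: P(τ_{4.68} ≤ 11.91) ≈ 2 · 0.08753 = 0.17506 ≈ 0.1751.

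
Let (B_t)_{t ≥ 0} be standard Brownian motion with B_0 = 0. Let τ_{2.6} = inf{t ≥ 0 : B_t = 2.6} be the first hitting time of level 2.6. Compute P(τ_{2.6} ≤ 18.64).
P(τ_{2.6} ≤ 18.64) = 2(1 − Φ(2.6/√18.64)) = 2(1 − Φ(0.6022)) ≈ 0.5470

By the reflection principle for standard BM, P(τ_b ≤ t) = 2 · P(B_t ≥ b). Since B_t ~ N(0, t), P(B_t ≥ 2.6) = 1 − Φ(2.6/√t) = 1 − Φ(2.6/√18.64) = 1 − Φ(0.6022) ≈ 0.27352. Doubling: P(τ_{2.6} ≤ 18.64) ≈ 2 · 0.27352 = 0.54704 ≈ 0.5470.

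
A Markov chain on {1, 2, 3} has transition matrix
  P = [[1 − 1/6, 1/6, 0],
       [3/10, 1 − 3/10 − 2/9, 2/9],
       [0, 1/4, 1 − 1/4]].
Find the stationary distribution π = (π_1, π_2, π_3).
π = (81/166, 45/166, 20/83)

This is a birth-death chain on three states, which satisfies detailed balance: π_1 · P_{12} = π_2 · P_{21} and π_2 · P_{23} = π_3 · P_{32}.
From π_1 · 1/6 = π_2 · 3/10: π_2/π_1 = (1/6)/(3/10) = 5/9.
From π_2 · 2/9 = π_3 · 1/4: π_3/π_2 = (2/9)/(1/4) = 8/9.
Take π_1 proportional to 1; then unnormalized π = (1, 5/9, 40/81). Normalize by dividing by the sum 166/81:
  π = (81/166, 45/166, 20/83).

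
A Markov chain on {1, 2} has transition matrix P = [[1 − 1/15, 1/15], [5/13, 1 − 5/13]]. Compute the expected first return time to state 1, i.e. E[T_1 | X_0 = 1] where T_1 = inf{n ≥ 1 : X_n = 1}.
E[T_1 | X_0 = 1] = 1/π_1 = 88/75

For an irreducible recurrent Markov chain with stationary distribution π, E[T_i | X_0 = i] = 1/π_i (Kac's formula). Here π_1 = (5/13)/(1/15 + 5/13) = (5/13)/(88/195) = 75/88, so E[T_1 | X_0 = 1] = 1/π_1 = (1/15 + 5/13)/(5/13) = (88/195)/(5/13) = 88/75.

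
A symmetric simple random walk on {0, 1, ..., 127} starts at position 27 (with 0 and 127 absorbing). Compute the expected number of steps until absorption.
E[τ | X_0 = 27] = 2700

Let v_k = E[τ | X_0 = k]. Boundary: v_0 = v_127 = 0. Recurrence: v_k = 1 + (v_{k-1} + v_{k+1})/2 for 1 ≤ k ≤ 126. The particular solution to v_k − (v_{k-1} + v_{k+1})/2 = 1 is v_k = −k^2. Adding homogeneous solution A + B k and matching boundaries gives v_k = k (127 − k). Substituting k = 27: v_27 = 27 · 100 = 2700.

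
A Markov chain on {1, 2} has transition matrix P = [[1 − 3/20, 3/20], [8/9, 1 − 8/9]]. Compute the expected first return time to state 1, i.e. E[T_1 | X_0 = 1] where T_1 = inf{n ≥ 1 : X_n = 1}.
E[T_1 | X_0 = 1] = 1/π_1 = 187/160

For an irreducible recurrent Markov chain with stationary distribution π, E[T_i | X_0 = i] = 1/π_i (Kac's formula). Here π_1 = (8/9)/(3/20 + 8/9) = (8/9)/(187/180) = 160/187, so E[T_1 | X_0 = 1] = 1/π_1 = (3/20 + 8/9)/(8/9) = (187/180)/(8/9) = 187/160.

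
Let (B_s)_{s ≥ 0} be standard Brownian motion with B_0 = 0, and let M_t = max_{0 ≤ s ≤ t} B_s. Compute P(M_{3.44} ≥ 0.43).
P(M_{3.44} ≥ 0.43) = 2·P(B_{3.44} ≥ 0.43) = 2(1 − Φ(0.43/√3.44)) ≈ 0.8167

By the reflection principle for Brownian motion, P(M_t ≥ a) = 2 · P(B_t ≥ a) for a ≥ 0. Since B_t ~ N(0, t), P(B_t ≥ 0.43) = 1 − Φ(0.43/√t) = 1 − Φ(0.43/√3.44) = 1 − Φ(0.2318). So
  P(M_{3.44} ≥ 0.43) = 2(1 − Φ(0.2318)) ≈ 0.8167.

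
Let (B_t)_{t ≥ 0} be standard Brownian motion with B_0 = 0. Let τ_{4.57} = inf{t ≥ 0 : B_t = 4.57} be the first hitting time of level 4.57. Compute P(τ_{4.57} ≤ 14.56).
P(τ_{4.57} ≤ 14.56) = 2(1 − Φ(4.57/√14.56)) = 2(1 − Φ(1.1977)) ≈ 0.2310

By the reflection principle for standard BM, P(τ_b ≤ t) = 2 · P(B_t ≥ b). Since B_t ~ N(0, t), P(B_t ≥ 4.57) = 1 − Φ(4.57/√t) = 1 − Φ(4.57/√14.56) = 1 − Φ(1.1977) ≈ 0.11552. Doubling: P(τ_{4.57} ≤ 14.56) ≈ 2 · 0.11552 = 0.23104 ≈ 0.2310.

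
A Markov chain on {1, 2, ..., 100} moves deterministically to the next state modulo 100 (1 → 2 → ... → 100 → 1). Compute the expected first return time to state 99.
E[T_99 | X_0 = 99] = 100

The chain cycles deterministically, so starting at state 99 it returns in exactly 100 steps. Equivalently, the stationary distribution is uniform π_j = 1/100 for every state j, so by Kac's formula E[T_99] = 1/π_99 = 100.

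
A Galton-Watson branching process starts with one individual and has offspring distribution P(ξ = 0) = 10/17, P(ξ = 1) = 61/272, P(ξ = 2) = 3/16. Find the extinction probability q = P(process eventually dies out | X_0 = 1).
q = 1

Mean offspring μ = 0·10/17 + 1·61/272 + 2·3/16 = 163/272 ≤ 1. For μ ≤ 1 with offspring not concentrated at 1, the Galton-Watson process goes extinct almost surely, so q = 1.
(Algebraic check: The pgf is f(s) = 10/17 + 61/272·s + 3/16·s². The extinction probability q is the smallest fixed point of f in [0, 1]. Setting s = f(s):
  3/16·s² + (61/272 − 1)·s + 10/17 = 0
  3/16·s² − (10/17 + 3/16)·s + 10/17 = 0
which factors as (s − 1)·(3/16·s − 10/17) = 0, giving roots s = 1 and s = (10/17)/(3/16) = 160/51. Since 160/51 ≥ 1, the smallest root in [0, 1] is s = 1.)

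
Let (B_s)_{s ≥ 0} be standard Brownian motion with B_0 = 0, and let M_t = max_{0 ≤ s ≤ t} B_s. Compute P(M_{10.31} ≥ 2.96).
P(M_{10.31} ≥ 2.96) = 2·P(B_{10.31} ≥ 2.96) = 2(1 − Φ(2.96/√10.31)) ≈ 0.3566

By the reflection principle for Brownian motion, P(M_t ≥ a) = 2 · P(B_t ≥ a) for a ≥ 0. Since B_t ~ N(0, t), P(B_t ≥ 2.96) = 1 − Φ(2.96/√t) = 1 − Φ(2.96/√10.31) = 1 − Φ(0.9219). So
  P(M_{10.31} ≥ 2.96) = 2(1 − Φ(0.9219)) ≈ 0.3566.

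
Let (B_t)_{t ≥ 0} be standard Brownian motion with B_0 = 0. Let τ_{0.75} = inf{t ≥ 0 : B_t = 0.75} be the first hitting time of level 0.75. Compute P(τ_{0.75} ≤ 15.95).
P(τ_{0.75} ≤ 15.95) = 2(1 − Φ(0.75/√15.95)) = 2(1 − Φ(0.1878)) ≈ 0.8510

By the reflection principle for standard BM, P(τ_b ≤ t) = 2 · P(B_t ≥ b). Since B_t ~ N(0, t), P(B_t ≥ 0.75) = 1 − Φ(0.75/√t) = 1 − Φ(0.75/√15.95) = 1 − Φ(0.1878) ≈ 0.42552. Doubling: P(τ_{0.75} ≤ 15.95) ≈ 2 · 0.42552 = 0.85104 ≈ 0.8510.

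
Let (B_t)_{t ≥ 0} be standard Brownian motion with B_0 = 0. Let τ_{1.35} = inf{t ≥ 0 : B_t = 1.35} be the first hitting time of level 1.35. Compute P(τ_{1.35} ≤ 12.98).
P(τ_{1.35} ≤ 12.98) = 2(1 − Φ(1.35/√12.98)) = 2(1 − Φ(0.3747)) ≈ 0.7079

By the reflection principle for standard BM, P(τ_b ≤ t) = 2 · P(B_t ≥ b). Since B_t ~ N(0, t), P(B_t ≥ 1.35) = 1 − Φ(1.35/√t) = 1 − Φ(1.35/√12.98) = 1 − Φ(0.3747) ≈ 0.35394. Doubling: P(τ_{1.35} ≤ 12.98) ≈ 2 · 0.35394 = 0.70788 ≈ 0.7079.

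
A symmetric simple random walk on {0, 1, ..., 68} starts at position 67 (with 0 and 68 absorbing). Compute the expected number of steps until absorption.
E[τ | X_0 = 67] = 67

Let v_k = E[τ | X_0 = k]. Boundary: v_0 = v_68 = 0. Recurrence: v_k = 1 + (v_{k-1} + v_{k+1})/2 for 1 ≤ k ≤ 67. The particular solution to v_k − (v_{k-1} + v_{k+1})/2 = 1 is v_k = −k^2. Adding homogeneous solution A + B k and matching boundaries gives v_k = k (68 − k). Substituting k = 67: v_67 = 67 · 1 = 67.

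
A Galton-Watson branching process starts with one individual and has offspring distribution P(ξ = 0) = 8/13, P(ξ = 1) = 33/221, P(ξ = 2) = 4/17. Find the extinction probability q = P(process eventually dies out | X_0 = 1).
q = 1

Mean offspring μ = 0·8/13 + 1·33/221 + 2·4/17 = 137/221 ≤ 1. For μ ≤ 1 with offspring not concentrated at 1, the Galton-Watson process goes extinct almost surely, so q = 1.
(Algebraic check: The pgf is f(s) = 8/13 + 33/221·s + 4/17·s². The extinction probability q is the smallest fixed point of f in [0, 1]. Setting s = f(s):
  4/17·s² + (33/221 − 1)·s + 8/13 = 0
  4/17·s² − (8/13 + 4/17)·s + 8/13 = 0
which factors as (s − 1)·(4/17·s − 8/13) = 0, giving roots s = 1 and s = (8/13)/(4/17) = 34/13. Since 34/13 ≥ 1, the smallest root in [0, 1] is s = 1.)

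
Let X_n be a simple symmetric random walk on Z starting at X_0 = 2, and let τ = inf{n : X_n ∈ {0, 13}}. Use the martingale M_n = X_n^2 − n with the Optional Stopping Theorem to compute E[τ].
E[τ] = 22

M_n = X_n^2 − n is a martingale (since E[X_{n+1}^2 | F_n] = X_n^2 + 1). By OST (τ has finite mean in a bounded region), E[M_τ] = E[M_0] = X_0^2 − 0 = 2^2 = 4. Also E[M_τ] = E[X_τ^2] − E[τ]. The walk exits at 0 or 13, with P(hit 13 first) = 2/13, so E[X_τ^2] = 13^2 · 2/13 + 0 = 26. Thus E[τ] = E[X_τ^2] − E[M_τ] = 26 − 4 = 22 = 2(13 − 2) = 22.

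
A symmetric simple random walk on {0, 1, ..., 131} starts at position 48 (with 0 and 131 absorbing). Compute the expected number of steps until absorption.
E[τ | X_0 = 48] = 3984

Let v_k = E[τ | X_0 = k]. Boundary: v_0 = v_131 = 0. Recurrence: v_k = 1 + (v_{k-1} + v_{k+1})/2 for 1 ≤ k ≤ 130. The particular solution to v_k − (v_{k-1} + v_{k+1})/2 = 1 is v_k = −k^2. Adding homogeneous solution A + B k and matching boundaries gives v_k = k (131 − k). Substituting k = 48: v_48 = 48 · 83 = 3984.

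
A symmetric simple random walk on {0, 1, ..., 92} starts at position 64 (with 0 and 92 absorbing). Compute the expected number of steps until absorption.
E[τ | X_0 = 64] = 1792

Let v_k = E[τ | X_0 = k]. Boundary: v_0 = v_92 = 0. Recurrence: v_k = 1 + (v_{k-1} + v_{k+1})/2 for 1 ≤ k ≤ 91. The particular solution to v_k − (v_{k-1} + v_{k+1})/2 = 1 is v_k = −k^2. Adding homogeneous solution A + B k and matching boundaries gives v_k = k (92 − k). Substituting k = 64: v_64 = 64 · 28 = 1792.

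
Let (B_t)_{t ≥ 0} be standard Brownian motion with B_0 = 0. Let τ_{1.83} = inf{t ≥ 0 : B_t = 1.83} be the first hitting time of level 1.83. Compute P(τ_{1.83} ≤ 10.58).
P(τ_{1.83} ≤ 10.58) = 2(1 − Φ(1.83/√10.58)) = 2(1 − Φ(0.5626)) ≈ 0.5737

By the reflection principle for standard BM, P(τ_b ≤ t) = 2 · P(B_t ≥ b). Since B_t ~ N(0, t), P(B_t ≥ 1.83) = 1 − Φ(1.83/√t) = 1 − Φ(1.83/√10.58) = 1 − Φ(0.5626) ≈ 0.28685. Doubling: P(τ_{1.83} ≤ 10.58) ≈ 2 · 0.28685 = 0.57370 ≈ 0.5737.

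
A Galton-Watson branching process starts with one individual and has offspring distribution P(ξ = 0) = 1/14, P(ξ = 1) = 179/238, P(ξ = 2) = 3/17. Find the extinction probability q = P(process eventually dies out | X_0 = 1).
q = 17/42

The pgf is f(s) = 1/14 + 179/238·s + 3/17·s². The extinction probability q is the smallest fixed point of f in [0, 1]. Setting s = f(s):
  3/17·s² + (179/238 − 1)·s + 1/14 = 0
  3/17·s² − (1/14 + 3/17)·s + 1/14 = 0
which factors as (s − 1)·(3/17·s − 1/14) = 0, giving roots s = 1 and s = (1/14)/(3/17) = 17/42.
Mean offspring μ = 179/238 + 2·3/17 = 263/238 > 1 (supercritical), so q < 1. The extinction probability is the smaller root: q = (1/14)/(3/17) = 17/42.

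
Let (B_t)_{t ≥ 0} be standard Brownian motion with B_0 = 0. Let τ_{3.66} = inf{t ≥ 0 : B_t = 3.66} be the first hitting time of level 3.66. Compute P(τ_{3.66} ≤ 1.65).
P(τ_{3.66} ≤ 1.65) = 2(1 − Φ(3.66/√1.65)) = 2(1 − Φ(2.8493)) ≈ 0.0044

By the reflection principle for standard BM, P(τ_b ≤ t) = 2 · P(B_t ≥ b). Since B_t ~ N(0, t), P(B_t ≥ 3.66) = 1 − Φ(3.66/√t) = 1 − Φ(3.66/√1.65) = 1 − Φ(2.8493) ≈ 0.00219. Doubling: P(τ_{3.66} ≤ 1.65) ≈ 2 · 0.00219 = 0.00438 ≈ 0.0044.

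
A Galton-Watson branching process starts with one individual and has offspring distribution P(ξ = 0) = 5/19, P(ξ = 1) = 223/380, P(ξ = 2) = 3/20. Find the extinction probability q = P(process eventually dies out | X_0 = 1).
q = 1

Mean offspring μ = 0·5/19 + 1·223/380 + 2·3/20 = 337/380 ≤ 1. For μ ≤ 1 with offspring not concentrated at 1, the Galton-Watson process goes extinct almost surely, so q = 1.
(Algebraic check: The pgf is f(s) = 5/19 + 223/380·s + 3/20·s². The extinction probability q is the smallest fixed point of f in [0, 1]. Setting s = f(s):
  3/20·s² + (223/380 − 1)·s + 5/19 = 0
  3/20·s² − (5/19 + 3/20)·s + 5/19 = 0
which factors as (s − 1)·(3/20·s − 5/19) = 0, giving roots s = 1 and s = (5/19)/(3/20) = 100/57. Since 100/57 ≥ 1, the smallest root in [0, 1] is s = 1.)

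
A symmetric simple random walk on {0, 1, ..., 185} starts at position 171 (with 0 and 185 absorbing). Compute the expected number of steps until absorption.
E[τ | X_0 = 171] = 2394

Let v_k = E[τ | X_0 = k]. Boundary: v_0 = v_185 = 0. Recurrence: v_k = 1 + (v_{k-1} + v_{k+1})/2 for 1 ≤ k ≤ 184. The particular solution to v_k − (v_{k-1} + v_{k+1})/2 = 1 is v_k = −k^2. Adding homogeneous solution A + B k and matching boundaries gives v_k = k (185 − k). Substituting k = 171: v_171 = 171 · 14 = 2394.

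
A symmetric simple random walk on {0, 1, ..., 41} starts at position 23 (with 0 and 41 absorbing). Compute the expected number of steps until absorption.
E[τ | X_0 = 23] = 414

Let v_k = E[τ | X_0 = k]. Boundary: v_0 = v_41 = 0. Recurrence: v_k = 1 + (v_{k-1} + v_{k+1})/2 for 1 ≤ k ≤ 40. The particular solution to v_k − (v_{k-1} + v_{k+1})/2 = 1 is v_k = −k^2. Adding homogeneous solution A + B k and matching boundaries gives v_k = k (41 − k). Substituting k = 23: v_23 = 23 · 18 = 414.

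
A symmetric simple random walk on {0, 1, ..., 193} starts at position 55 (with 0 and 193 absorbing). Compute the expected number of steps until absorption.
E[τ | X_0 = 55] = 7590

Let v_k = E[τ | X_0 = k]. Boundary: v_0 = v_193 = 0. Recurrence: v_k = 1 + (v_{k-1} + v_{k+1})/2 for 1 ≤ k ≤ 192. The particular solution to v_k − (v_{k-1} + v_{k+1})/2 = 1 is v_k = −k^2. Adding homogeneous solution A + B k and matching boundaries gives v_k = k (193 − k). Substituting k = 55: v_55 = 55 · 138 = 7590.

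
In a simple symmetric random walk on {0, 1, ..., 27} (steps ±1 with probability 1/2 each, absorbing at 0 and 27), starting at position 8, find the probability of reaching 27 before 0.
P(hit 27 before 0) = 8/27

Let u_k = P(hit 27 before 0 | start at k). Then u_0 = 0, u_27 = 1, and u_k = u_{k-1}/2 + u_{k+1}/2 for 1 ≤ k ≤ 26. This harmonic recurrence is solved by u_k = k/27, giving u_8 = 8/27.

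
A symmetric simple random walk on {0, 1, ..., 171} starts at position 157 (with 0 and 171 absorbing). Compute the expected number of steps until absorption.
E[τ | X_0 = 157] = 2198

Let v_k = E[τ | X_0 = k]. Boundary: v_0 = v_171 = 0. Recurrence: v_k = 1 + (v_{k-1} + v_{k+1})/2 for 1 ≤ k ≤ 170. The particular solution to v_k − (v_{k-1} + v_{k+1})/2 = 1 is v_k = −k^2. Adding homogeneous solution A + B k and matching boundaries gives v_k = k (171 − k). Substituting k = 157: v_157 = 157 · 14 = 2198.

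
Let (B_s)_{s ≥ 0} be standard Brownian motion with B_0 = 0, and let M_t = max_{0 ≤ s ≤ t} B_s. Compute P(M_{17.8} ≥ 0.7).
P(M_{17.8} ≥ 0.7) = 2·P(B_{17.8} ≥ 0.7) = 2(1 − Φ(0.7/√17.8)) ≈ 0.8682

By the reflection principle for Brownian motion, P(M_t ≥ a) = 2 · P(B_t ≥ a) for a ≥ 0. Since B_t ~ N(0, t), P(B_t ≥ 0.7) = 1 − Φ(0.7/√t) = 1 − Φ(0.7/√17.8) = 1 − Φ(0.1659). So
  P(M_{17.8} ≥ 0.7) = 2(1 − Φ(0.1659)) ≈ 0.8682.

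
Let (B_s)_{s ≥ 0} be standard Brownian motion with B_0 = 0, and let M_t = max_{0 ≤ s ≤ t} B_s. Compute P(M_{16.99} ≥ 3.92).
P(M_{16.99} ≥ 3.92) = 2·P(B_{16.99} ≥ 3.92) = 2(1 − Φ(3.92/√16.99)) ≈ 0.3416

By the reflection principle for Brownian motion, P(M_t ≥ a) = 2 · P(B_t ≥ a) for a ≥ 0. Since B_t ~ N(0, t), P(B_t ≥ 3.92) = 1 − Φ(3.92/√t) = 1 − Φ(3.92/√16.99) = 1 − Φ(0.9510). So
  P(M_{16.99} ≥ 3.92) = 2(1 − Φ(0.9510)) ≈ 0.3416.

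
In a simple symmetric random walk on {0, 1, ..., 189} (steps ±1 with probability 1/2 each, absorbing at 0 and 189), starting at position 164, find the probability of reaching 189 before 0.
P(hit 189 before 0) = 164/189

Let u_k = P(hit 189 before 0 | start at k). Then u_0 = 0, u_189 = 1, and u_k = u_{k-1}/2 + u_{k+1}/2 for 1 ≤ k ≤ 188. This harmonic recurrence is solved by u_k = k/189, giving u_164 = 164/189.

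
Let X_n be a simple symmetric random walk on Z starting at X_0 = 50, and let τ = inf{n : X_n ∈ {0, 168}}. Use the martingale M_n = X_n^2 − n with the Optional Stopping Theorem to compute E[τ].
E[τ] = 5900

M_n = X_n^2 − n is a martingale (since E[X_{n+1}^2 | F_n] = X_n^2 + 1). By OST (τ has finite mean in a bounded region), E[M_τ] = E[M_0] = X_0^2 − 0 = 50^2 = 2500. Also E[M_τ] = E[X_τ^2] − E[τ]. The walk exits at 0 or 168, with P(hit 168 first) = 50/168, so E[X_τ^2] = 168^2 · 50/168 + 0 = 8400. Thus E[τ] = E[X_τ^2] − E[M_τ] = 8400 − 2500 = 5900 = 50(168 − 50) = 5900.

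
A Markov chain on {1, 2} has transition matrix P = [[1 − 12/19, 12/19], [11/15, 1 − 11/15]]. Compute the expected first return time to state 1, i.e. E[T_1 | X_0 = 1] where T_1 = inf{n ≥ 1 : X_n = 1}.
E[T_1 | X_0 = 1] = 1/π_1 = 389/209

For an irreducible recurrent Markov chain with stationary distribution π, E[T_i | X_0 = i] = 1/π_i (Kac's formula). Here π_1 = (11/15)/(12/19 + 11/15) = (11/15)/(389/285) = 209/389, so E[T_1 | X_0 = 1] = 1/π_1 = (12/19 + 11/15)/(11/15) = (389/285)/(11/15) = 389/209.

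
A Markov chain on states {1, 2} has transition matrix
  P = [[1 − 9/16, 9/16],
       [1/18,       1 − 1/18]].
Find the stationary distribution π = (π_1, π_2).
π_1 = 8/89, π_2 = 81/89

Solve πP = π with π_1 + π_2 = 1. From πP = π: π_1 · (1 − 9/16) + π_2 · 1/18 = π_1 ⇒ π_2 · 1/18 = π_1 · 9/16 ⇒ π_2/π_1 = (9/16)/(1/18) = 81/8. Together with π_1 + π_2 = 1:
  π_1 = (1/18)/(9/16 + 1/18) = (1/18)/(89/144) = 8/89,
  π_2 = (9/16)/(9/16 + 1/18) = (9/16)/(89/144) = 81/89.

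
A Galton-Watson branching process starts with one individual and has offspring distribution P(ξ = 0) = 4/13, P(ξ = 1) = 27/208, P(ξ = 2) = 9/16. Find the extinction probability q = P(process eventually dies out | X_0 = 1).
q = 64/117

The pgf is f(s) = 4/13 + 27/208·s + 9/16·s². The extinction probability q is the smallest fixed point of f in [0, 1]. Setting s = f(s):
  9/16·s² + (27/208 − 1)·s + 4/13 = 0
  9/16·s² − (4/13 + 9/16)·s + 4/13 = 0
which factors as (s − 1)·(9/16·s − 4/13) = 0, giving roots s = 1 and s = (4/13)/(9/16) = 64/117.
Mean offspring μ = 27/208 + 2·9/16 = 261/208 > 1 (supercritical), so q < 1. The extinction probability is the smaller root: q = (4/13)/(9/16) = 64/117.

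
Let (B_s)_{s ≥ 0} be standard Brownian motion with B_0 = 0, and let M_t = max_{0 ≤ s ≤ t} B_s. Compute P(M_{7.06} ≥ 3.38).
P(M_{7.06} ≥ 3.38) = 2·P(B_{7.06} ≥ 3.38) = 2(1 − Φ(3.38/√7.06)) ≈ 0.2033

By the reflection principle for Brownian motion, P(M_t ≥ a) = 2 · P(B_t ≥ a) for a ≥ 0. Since B_t ~ N(0, t), P(B_t ≥ 3.38) = 1 − Φ(3.38/√t) = 1 − Φ(3.38/√7.06) = 1 − Φ(1.2721). So
  P(M_{7.06} ≥ 3.38) = 2(1 − Φ(1.2721)) ≈ 0.2033.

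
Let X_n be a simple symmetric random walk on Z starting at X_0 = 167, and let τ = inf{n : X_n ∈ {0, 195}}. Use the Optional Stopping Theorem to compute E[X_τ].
E[X_τ] = 167

X_n is a martingale and τ is a bounded-mean stopping time (indeed τ is finite a.s. with bounded expectation since the walk is in a bounded region). By the OST, E[X_τ] = E[X_0] = 167. Equivalently: E[X_τ] = 195 · P(hit 195 first) + 0 · P(hit 0 first) = 195 · (167/195) = 167.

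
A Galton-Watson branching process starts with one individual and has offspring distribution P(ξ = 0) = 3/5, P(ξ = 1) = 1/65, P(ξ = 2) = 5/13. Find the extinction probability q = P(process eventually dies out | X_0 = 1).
q = 1

Mean offspring μ = 0·3/5 + 1·1/65 + 2·5/13 = 51/65 ≤ 1. For μ ≤ 1 with offspring not concentrated at 1, the Galton-Watson process goes extinct almost surely, so q = 1.
(Algebraic check: The pgf is f(s) = 3/5 + 1/65·s + 5/13·s². The extinction probability q is the smallest fixed point of f in [0, 1]. Setting s = f(s):
  5/13·s² + (1/65 − 1)·s + 3/5 = 0
  5/13·s² − (3/5 + 5/13)·s + 3/5 = 0
which factors as (s − 1)·(5/13·s − 3/5) = 0, giving roots s = 1 and s = (3/5)/(5/13) = 39/25. Since 39/25 ≥ 1, the smallest root in [0, 1] is s = 1.)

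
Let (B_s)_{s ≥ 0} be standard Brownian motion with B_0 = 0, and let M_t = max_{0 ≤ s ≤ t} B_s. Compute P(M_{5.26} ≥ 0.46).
P(M_{5.26} ≥ 0.46) = 2·P(B_{5.26} ≥ 0.46) = 2(1 − Φ(0.46/√5.26)) ≈ 0.8410

By the reflection principle for Brownian motion, P(M_t ≥ a) = 2 · P(B_t ≥ a) for a ≥ 0. Since B_t ~ N(0, t), P(B_t ≥ 0.46) = 1 − Φ(0.46/√t) = 1 − Φ(0.46/√5.26) = 1 − Φ(0.2006). So
  P(M_{5.26} ≥ 0.46) = 2(1 − Φ(0.2006)) ≈ 0.8410.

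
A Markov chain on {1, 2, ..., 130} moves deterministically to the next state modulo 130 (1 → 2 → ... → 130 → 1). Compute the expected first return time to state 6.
E[T_6 | X_0 = 6] = 130

The chain cycles deterministically, so starting at state 6 it returns in exactly 130 steps. Equivalently, the stationary distribution is uniform π_j = 1/130 for every state j, so by Kac's formula E[T_6] = 1/π_6 = 130.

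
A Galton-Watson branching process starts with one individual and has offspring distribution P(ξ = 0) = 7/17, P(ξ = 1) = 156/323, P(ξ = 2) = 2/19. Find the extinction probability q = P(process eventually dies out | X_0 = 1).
q = 1

Mean offspring μ = 0·7/17 + 1·156/323 + 2·2/19 = 224/323 ≤ 1. For μ ≤ 1 with offspring not concentrated at 1, the Galton-Watson process goes extinct almost surely, so q = 1.
(Algebraic check: The pgf is f(s) = 7/17 + 156/323·s + 2/19·s². The extinction probability q is the smallest fixed point of f in [0, 1]. Setting s = f(s):
  2/19·s² + (156/323 − 1)·s + 7/17 = 0
  2/19·s² − (7/17 + 2/19)·s + 7/17 = 0
which factors as (s − 1)·(2/19·s − 7/17) = 0, giving roots s = 1 and s = (7/17)/(2/19) = 133/34. Since 133/34 ≥ 1, the smallest root in [0, 1] is s = 1.)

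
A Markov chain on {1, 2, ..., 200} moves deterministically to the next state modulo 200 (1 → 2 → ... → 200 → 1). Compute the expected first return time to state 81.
E[T_81 | X_0 = 81] = 200

The chain cycles deterministically, so starting at state 81 it returns in exactly 200 steps. Equivalently, the stationary distribution is uniform π_j = 1/200 for every state j, so by Kac's formula E[T_81] = 1/π_81 = 200.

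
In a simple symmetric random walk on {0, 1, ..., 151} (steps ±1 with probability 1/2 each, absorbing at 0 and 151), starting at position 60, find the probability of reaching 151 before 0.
P(hit 151 before 0) = 60/151

Let u_k = P(hit 151 before 0 | start at k). Then u_0 = 0, u_151 = 1, and u_k = u_{k-1}/2 + u_{k+1}/2 for 1 ≤ k ≤ 150. This harmonic recurrence is solved by u_k = k/151, giving u_60 = 60/151.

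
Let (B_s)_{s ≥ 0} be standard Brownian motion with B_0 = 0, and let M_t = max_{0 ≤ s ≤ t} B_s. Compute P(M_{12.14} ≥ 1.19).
P(M_{12.14} ≥ 1.19) = 2·P(B_{12.14} ≥ 1.19) = 2(1 − Φ(1.19/√12.14)) ≈ 0.7327

By the reflection principle for Brownian motion, P(M_t ≥ a) = 2 · P(B_t ≥ a) for a ≥ 0. Since B_t ~ N(0, t), P(B_t ≥ 1.19) = 1 − Φ(1.19/√t) = 1 − Φ(1.19/√12.14) = 1 − Φ(0.3415). So
  P(M_{12.14} ≥ 1.19) = 2(1 − Φ(0.3415)) ≈ 0.7327.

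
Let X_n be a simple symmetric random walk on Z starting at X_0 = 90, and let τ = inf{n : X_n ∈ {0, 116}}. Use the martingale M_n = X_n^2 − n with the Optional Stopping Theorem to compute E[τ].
E[τ] = 2340

M_n = X_n^2 − n is a martingale (since E[X_{n+1}^2 | F_n] = X_n^2 + 1). By OST (τ has finite mean in a bounded region), E[M_τ] = E[M_0] = X_0^2 − 0 = 90^2 = 8100. Also E[M_τ] = E[X_τ^2] − E[τ]. The walk exits at 0 or 116, with P(hit 116 first) = 90/116, so E[X_τ^2] = 116^2 · 90/116 + 0 = 10440. Thus E[τ] = E[X_τ^2] − E[M_τ] = 10440 − 8100 = 2340 = 90(116 − 90) = 2340.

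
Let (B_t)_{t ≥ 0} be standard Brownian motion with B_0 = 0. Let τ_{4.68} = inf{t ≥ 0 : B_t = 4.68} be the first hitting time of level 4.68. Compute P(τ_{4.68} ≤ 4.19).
P(τ_{4.68} ≤ 4.19) = 2(1 − Φ(4.68/√4.19)) = 2(1 − Φ(2.2863)) ≈ 0.0222

By the reflection principle for standard BM, P(τ_b ≤ t) = 2 · P(B_t ≥ b). Since B_t ~ N(0, t), P(B_t ≥ 4.68) = 1 − Φ(4.68/√t) = 1 − Φ(4.68/√4.19) = 1 − Φ(2.2863) ≈ 0.01112. Doubling: P(τ_{4.68} ≤ 4.19) ≈ 2 · 0.01112 = 0.02224 ≈ 0.0222.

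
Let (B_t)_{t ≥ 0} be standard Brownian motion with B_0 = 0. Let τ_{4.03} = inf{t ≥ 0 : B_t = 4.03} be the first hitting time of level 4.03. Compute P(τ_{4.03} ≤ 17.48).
P(τ_{4.03} ≤ 17.48) = 2(1 − Φ(4.03/√17.48)) = 2(1 − Φ(0.9639)) ≈ 0.3351

By the reflection principle for standard BM, P(τ_b ≤ t) = 2 · P(B_t ≥ b). Since B_t ~ N(0, t), P(B_t ≥ 4.03) = 1 − Φ(4.03/√t) = 1 − Φ(4.03/√17.48) = 1 − Φ(0.9639) ≈ 0.16755. Doubling: P(τ_{4.03} ≤ 17.48) ≈ 2 · 0.16755 = 0.33510 ≈ 0.3351.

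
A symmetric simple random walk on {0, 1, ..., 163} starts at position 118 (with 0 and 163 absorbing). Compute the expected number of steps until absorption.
E[τ | X_0 = 118] = 5310

Let v_k = E[τ | X_0 = k]. Boundary: v_0 = v_163 = 0. Recurrence: v_k = 1 + (v_{k-1} + v_{k+1})/2 for 1 ≤ k ≤ 162. The particular solution to v_k − (v_{k-1} + v_{k+1})/2 = 1 is v_k = −k^2. Adding homogeneous solution A + B k and matching boundaries gives v_k = k (163 − k). Substituting k = 118: v_118 = 118 · 45 = 5310.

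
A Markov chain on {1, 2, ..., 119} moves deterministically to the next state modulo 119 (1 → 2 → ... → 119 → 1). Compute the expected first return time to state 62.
E[T_62 | X_0 = 62] = 119

The chain cycles deterministically, so starting at state 62 it returns in exactly 119 steps. Equivalently, the stationary distribution is uniform π_j = 1/119 for every state j, so by Kac's formula E[T_62] = 1/π_62 = 119.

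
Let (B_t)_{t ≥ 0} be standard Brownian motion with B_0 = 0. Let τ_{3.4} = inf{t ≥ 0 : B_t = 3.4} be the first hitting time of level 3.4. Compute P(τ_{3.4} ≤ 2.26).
P(τ_{3.4} ≤ 2.26) = 2(1 − Φ(3.4/√2.26)) = 2(1 − Φ(2.2616)) ≈ 0.0237

By the reflection principle for standard BM, P(τ_b ≤ t) = 2 · P(B_t ≥ b). Since B_t ~ N(0, t), P(B_t ≥ 3.4) = 1 − Φ(3.4/√t) = 1 − Φ(3.4/√2.26) = 1 − Φ(2.2616) ≈ 0.01186. Doubling: P(τ_{3.4} ≤ 2.26) ≈ 2 · 0.01186 = 0.02372 ≈ 0.0237.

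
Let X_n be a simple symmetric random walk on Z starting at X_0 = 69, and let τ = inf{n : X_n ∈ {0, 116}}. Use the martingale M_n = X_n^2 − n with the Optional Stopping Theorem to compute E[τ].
E[τ] = 3243

M_n = X_n^2 − n is a martingale (since E[X_{n+1}^2 | F_n] = X_n^2 + 1). By OST (τ has finite mean in a bounded region), E[M_τ] = E[M_0] = X_0^2 − 0 = 69^2 = 4761. Also E[M_τ] = E[X_τ^2] − E[τ]. The walk exits at 0 or 116, with P(hit 116 first) = 69/116, so E[X_τ^2] = 116^2 · 69/116 + 0 = 8004. Thus E[τ] = E[X_τ^2] − E[M_τ] = 8004 − 4761 = 3243 = 69(116 − 69) = 3243.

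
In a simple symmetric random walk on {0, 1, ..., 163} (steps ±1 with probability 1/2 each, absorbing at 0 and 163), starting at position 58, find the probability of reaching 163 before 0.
P(hit 163 before 0) = 58/163

Let u_k = P(hit 163 before 0 | start at k). Then u_0 = 0, u_163 = 1, and u_k = u_{k-1}/2 + u_{k+1}/2 for 1 ≤ k ≤ 162. This harmonic recurrence is solved by u_k = k/163, giving u_58 = 58/163.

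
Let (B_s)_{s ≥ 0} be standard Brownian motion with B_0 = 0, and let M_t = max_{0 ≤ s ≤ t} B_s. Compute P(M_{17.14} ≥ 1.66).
P(M_{17.14} ≥ 1.66) = 2·P(B_{17.14} ≥ 1.66) = 2(1 − Φ(1.66/√17.14)) ≈ 0.6884

By the reflection principle for Brownian motion, P(M_t ≥ a) = 2 · P(B_t ≥ a) for a ≥ 0. Since B_t ~ N(0, t), P(B_t ≥ 1.66) = 1 − Φ(1.66/√t) = 1 − Φ(1.66/√17.14) = 1 − Φ(0.4010). So
  P(M_{17.14} ≥ 1.66) = 2(1 − Φ(0.4010)) ≈ 0.6884.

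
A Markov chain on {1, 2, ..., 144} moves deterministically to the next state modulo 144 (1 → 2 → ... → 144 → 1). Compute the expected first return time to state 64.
E[T_64 | X_0 = 64] = 144

The chain cycles deterministically, so starting at state 64 it returns in exactly 144 steps. Equivalently, the stationary distribution is uniform π_j = 1/144 for every state j, so by Kac's formula E[T_64] = 1/π_64 = 144.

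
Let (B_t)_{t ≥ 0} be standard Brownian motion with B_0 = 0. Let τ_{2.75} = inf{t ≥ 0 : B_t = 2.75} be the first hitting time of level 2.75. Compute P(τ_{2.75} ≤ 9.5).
P(τ_{2.75} ≤ 9.5) = 2(1 − Φ(2.75/√9.5)) = 2(1 − Φ(0.8922)) ≈ 0.3723

By the reflection principle for standard BM, P(τ_b ≤ t) = 2 · P(B_t ≥ b). Since B_t ~ N(0, t), P(B_t ≥ 2.75) = 1 − Φ(2.75/√t) = 1 − Φ(2.75/√9.5) = 1 − Φ(0.8922) ≈ 0.18614. Doubling: P(τ_{2.75} ≤ 9.5) ≈ 2 · 0.18614 = 0.37228 ≈ 0.3723.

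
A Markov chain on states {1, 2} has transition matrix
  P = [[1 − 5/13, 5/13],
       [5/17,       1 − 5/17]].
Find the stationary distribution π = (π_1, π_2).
π_1 = 13/30, π_2 = 17/30

Solve πP = π with π_1 + π_2 = 1. From πP = π: π_1 · (1 − 5/13) + π_2 · 5/17 = π_1 ⇒ π_2 · 5/17 = π_1 · 5/13 ⇒ π_2/π_1 = (5/13)/(5/17) = 17/13. Together with π_1 + π_2 = 1:
  π_1 = (5/17)/(5/13 + 5/17) = (5/17)/(150/221) = 13/30,
  π_2 = (5/13)/(5/13 + 5/17) = (5/13)/(150/221) = 17/30.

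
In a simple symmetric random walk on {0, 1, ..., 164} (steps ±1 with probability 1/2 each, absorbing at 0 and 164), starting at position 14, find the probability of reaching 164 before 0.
P(hit 164 before 0) = 14/164 = 7/82

Let u_k = P(hit 164 before 0 | start at k). Then u_0 = 0, u_164 = 1, and u_k = u_{k-1}/2 + u_{k+1}/2 for 1 ≤ k ≤ 163. This harmonic recurrence is solved by u_k = k/164, giving u_14 = 14/164 = 7/82.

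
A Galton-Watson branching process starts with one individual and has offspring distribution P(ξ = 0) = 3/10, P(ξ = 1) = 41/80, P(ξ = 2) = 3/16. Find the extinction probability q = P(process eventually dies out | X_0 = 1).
q = 1

Mean offspring μ = 0·3/10 + 1·41/80 + 2·3/16 = 71/80 ≤ 1. For μ ≤ 1 with offspring not concentrated at 1, the Galton-Watson process goes extinct almost surely, so q = 1.
(Algebraic check: The pgf is f(s) = 3/10 + 41/80·s + 3/16·s². The extinction probability q is the smallest fixed point of f in [0, 1]. Setting s = f(s):
  3/16·s² + (41/80 − 1)·s + 3/10 = 0
  3/16·s² − (3/10 + 3/16)·s + 3/10 = 0
which factors as (s − 1)·(3/16·s − 3/10) = 0, giving roots s = 1 and s = (3/10)/(3/16) = 8/5. Since 8/5 ≥ 1, the smallest root in [0, 1] is s = 1.)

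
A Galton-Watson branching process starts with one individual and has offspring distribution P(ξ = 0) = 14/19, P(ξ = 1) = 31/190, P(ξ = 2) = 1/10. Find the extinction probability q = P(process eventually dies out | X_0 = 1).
q = 1

Mean offspring μ = 0·14/19 + 1·31/190 + 2·1/10 = 69/190 ≤ 1. For μ ≤ 1 with offspring not concentrated at 1, the Galton-Watson process goes extinct almost surely, so q = 1.
(Algebraic check: The pgf is f(s) = 14/19 + 31/190·s + 1/10·s². The extinction probability q is the smallest fixed point of f in [0, 1]. Setting s = f(s):
  1/10·s² + (31/190 − 1)·s + 14/19 = 0
  1/10·s² − (14/19 + 1/10)·s + 14/19 = 0
which factors as (s − 1)·(1/10·s − 14/19) = 0, giving roots s = 1 and s = (14/19)/(1/10) = 140/19. Since 140/19 ≥ 1, the smallest root in [0, 1] is s = 1.)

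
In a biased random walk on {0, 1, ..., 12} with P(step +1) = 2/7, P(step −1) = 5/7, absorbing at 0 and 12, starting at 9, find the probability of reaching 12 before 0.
P(hit 12 before 0) = (1 − (5/2)^9) / (1 − (5/2)^12) = 133512/2086637

Let u_k denote P(reach 12 before 0 | start at k). Boundary: u_0 = 0, u_12 = 1. Recurrence: u_k = 2/7·u_{k+1} + 5/7·u_{k-1} for 1 ≤ k ≤ 11. Try u_k = A + B·r^k with r = q/p = (5/7)/(2/7) = 5/2. Substitution satisfies the recurrence; boundary conditions give:
  u_k = (1 − r^k) / (1 − r^N) = (1 − (5/2)^9) / (1 − (5/2)^12) = 133512/2086637.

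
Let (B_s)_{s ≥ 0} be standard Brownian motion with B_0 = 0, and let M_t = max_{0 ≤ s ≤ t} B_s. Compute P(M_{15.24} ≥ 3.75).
P(M_{15.24} ≥ 3.75) = 2·P(B_{15.24} ≥ 3.75) = 2(1 − Φ(3.75/√15.24)) ≈ 0.3368

By the reflection principle for Brownian motion, P(M_t ≥ a) = 2 · P(B_t ≥ a) for a ≥ 0. Since B_t ~ N(0, t), P(B_t ≥ 3.75) = 1 − Φ(3.75/√t) = 1 − Φ(3.75/√15.24) = 1 − Φ(0.9606). So
  P(M_{15.24} ≥ 3.75) = 2(1 − Φ(0.9606)) ≈ 0.3368.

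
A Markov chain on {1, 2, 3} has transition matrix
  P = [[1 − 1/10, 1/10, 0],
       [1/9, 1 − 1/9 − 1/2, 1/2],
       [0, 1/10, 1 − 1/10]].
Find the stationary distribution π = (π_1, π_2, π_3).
π = (5/32, 9/64, 45/64)

This is a birth-death chain on three states, which satisfies detailed balance: π_1 · P_{12} = π_2 · P_{21} and π_2 · P_{23} = π_3 · P_{32}.
From π_1 · 1/10 = π_2 · 1/9: π_2/π_1 = (1/10)/(1/9) = 9/10.
From π_2 · 1/2 = π_3 · 1/10: π_3/π_2 = (1/2)/(1/10) = 5.
Take π_1 proportional to 1; then unnormalized π = (1, 9/10, 9/2). Normalize by dividing by the sum 32/5:
  π = (5/32, 9/64, 45/64).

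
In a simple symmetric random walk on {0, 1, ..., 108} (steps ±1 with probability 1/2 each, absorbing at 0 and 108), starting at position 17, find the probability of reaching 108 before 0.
P(hit 108 before 0) = 17/108

Let u_k = P(hit 108 before 0 | start at k). Then u_0 = 0, u_108 = 1, and u_k = u_{k-1}/2 + u_{k+1}/2 for 1 ≤ k ≤ 107. This harmonic recurrence is solved by u_k = k/108, giving u_17 = 17/108.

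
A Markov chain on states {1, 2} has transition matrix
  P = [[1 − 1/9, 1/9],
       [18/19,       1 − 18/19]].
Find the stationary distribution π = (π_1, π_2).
π_1 = 162/181, π_2 = 19/181

Solve πP = π with π_1 + π_2 = 1. From πP = π: π_1 · (1 − 1/9) + π_2 · 18/19 = π_1 ⇒ π_2 · 18/19 = π_1 · 1/9 ⇒ π_2/π_1 = (1/9)/(18/19) = 19/162. Together with π_1 + π_2 = 1:
  π_1 = (18/19)/(1/9 + 18/19) = (18/19)/(181/171) = 162/181,
  π_2 = (1/9)/(1/9 + 18/19) = (1/9)/(181/171) = 19/181.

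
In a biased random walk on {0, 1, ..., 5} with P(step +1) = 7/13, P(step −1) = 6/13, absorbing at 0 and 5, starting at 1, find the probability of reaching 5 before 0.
P(hit 5 before 0) = (1 − (6/7)^1) / (1 − (6/7)^5) = 2401/9031

Let u_k denote P(reach 5 before 0 | start at k). Boundary: u_0 = 0, u_5 = 1. Recurrence: u_k = 7/13·u_{k+1} + 6/13·u_{k-1} for 1 ≤ k ≤ 4. Try u_k = A + B·r^k with r = q/p = (6/13)/(7/13) = 6/7. Substitution satisfies the recurrence; boundary conditions give:
  u_k = (1 − r^k) / (1 − r^N) = (1 − (6/7)^1) / (1 − (6/7)^5) = 2401/9031.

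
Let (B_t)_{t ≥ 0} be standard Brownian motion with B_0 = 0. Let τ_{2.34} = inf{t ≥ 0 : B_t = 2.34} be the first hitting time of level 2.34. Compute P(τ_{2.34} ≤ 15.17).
P(τ_{2.34} ≤ 15.17) = 2(1 − Φ(2.34/√15.17)) = 2(1 − Φ(0.6008)) ≈ 0.5480

By the reflection principle for standard BM, P(τ_b ≤ t) = 2 · P(B_t ≥ b). Since B_t ~ N(0, t), P(B_t ≥ 2.34) = 1 − Φ(2.34/√t) = 1 − Φ(2.34/√15.17) = 1 − Φ(0.6008) ≈ 0.27399. Doubling: P(τ_{2.34} ≤ 15.17) ≈ 2 · 0.27399 = 0.54798 ≈ 0.5480.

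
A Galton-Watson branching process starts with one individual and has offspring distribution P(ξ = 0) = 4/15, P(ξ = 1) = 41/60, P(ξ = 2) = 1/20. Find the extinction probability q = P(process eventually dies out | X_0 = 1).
q = 1

Mean offspring μ = 0·4/15 + 1·41/60 + 2·1/20 = 47/60 ≤ 1. For μ ≤ 1 with offspring not concentrated at 1, the Galton-Watson process goes extinct almost surely, so q = 1.
(Algebraic check: The pgf is f(s) = 4/15 + 41/60·s + 1/20·s². The extinction probability q is the smallest fixed point of f in [0, 1]. Setting s = f(s):
  1/20·s² + (41/60 − 1)·s + 4/15 = 0
  1/20·s² − (4/15 + 1/20)·s + 4/15 = 0
which factors as (s − 1)·(1/20·s − 4/15) = 0, giving roots s = 1 and s = (4/15)/(1/20) = 16/3. Since 16/3 ≥ 1, the smallest root in [0, 1] is s = 1.)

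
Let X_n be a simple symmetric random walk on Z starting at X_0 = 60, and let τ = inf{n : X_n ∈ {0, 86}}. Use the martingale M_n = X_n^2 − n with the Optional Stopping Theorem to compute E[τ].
E[τ] = 1560

M_n = X_n^2 − n is a martingale (since E[X_{n+1}^2 | F_n] = X_n^2 + 1). By OST (τ has finite mean in a bounded region), E[M_τ] = E[M_0] = X_0^2 − 0 = 60^2 = 3600. Also E[M_τ] = E[X_τ^2] − E[τ]. The walk exits at 0 or 86, with P(hit 86 first) = 60/86, so E[X_τ^2] = 86^2 · 60/86 + 0 = 5160. Thus E[τ] = E[X_τ^2] − E[M_τ] = 5160 − 3600 = 1560 = 60(86 − 60) = 1560.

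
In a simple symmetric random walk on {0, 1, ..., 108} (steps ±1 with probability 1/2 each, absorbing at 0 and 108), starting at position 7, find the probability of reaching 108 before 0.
P(hit 108 before 0) = 7/108

Let u_k = P(hit 108 before 0 | start at k). Then u_0 = 0, u_108 = 1, and u_k = u_{k-1}/2 + u_{k+1}/2 for 1 ≤ k ≤ 107. This harmonic recurrence is solved by u_k = k/108, giving u_7 = 7/108.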